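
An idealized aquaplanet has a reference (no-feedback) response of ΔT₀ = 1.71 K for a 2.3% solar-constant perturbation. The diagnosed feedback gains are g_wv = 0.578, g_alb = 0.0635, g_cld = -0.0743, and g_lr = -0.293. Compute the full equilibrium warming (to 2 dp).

Total gain g = 0.578 + 0.0635 − 0.0743 − 0.293 = 0.2742.
Amplification A = 1/(1 − 0.2742) = 1.378.
ΔT = 1.71 × 1.378 = 2.36 K.

2.36 K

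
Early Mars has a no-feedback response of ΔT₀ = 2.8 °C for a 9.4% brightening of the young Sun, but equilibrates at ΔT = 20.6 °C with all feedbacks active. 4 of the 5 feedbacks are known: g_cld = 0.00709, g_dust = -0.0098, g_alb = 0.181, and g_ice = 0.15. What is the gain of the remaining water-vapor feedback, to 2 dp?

0.54

Amplification A = ΔT/ΔT₀ = 20.6/2.8 = 7.357.
Total gain g = 1 − 1/A = 1 − 1/7.357 = 0.8641.
Known gains sum to 0.00709 − 0.0098 + 0.181 + 0.15 = 0.32829.
g_wv = 0.8641 − 0.32829 = 0.54.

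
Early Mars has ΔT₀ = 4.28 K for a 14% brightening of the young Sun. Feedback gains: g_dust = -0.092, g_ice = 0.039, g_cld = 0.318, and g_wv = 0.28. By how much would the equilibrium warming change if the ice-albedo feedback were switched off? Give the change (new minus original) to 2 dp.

-0.74 K

Original: g = 0.545, ΔT = 4.28/(1−0.545) = 9.4066 K.
Without ice-albedo: g' = 0.506, ΔT' = 4.28/(1−0.506) = 8.6640 K.
Change = 8.6640 − 9.4066 = -0.74 K.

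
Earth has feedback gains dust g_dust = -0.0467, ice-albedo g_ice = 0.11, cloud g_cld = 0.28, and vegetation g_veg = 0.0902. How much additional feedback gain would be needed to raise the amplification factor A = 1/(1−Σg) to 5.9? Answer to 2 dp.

Current total gain = 0.4335.
Target gain for A = 5.9: g* = 1 − 1/5.9 = 0.8305.
Additional gain needed = 0.8305 − 0.4335 = 0.40.

0.40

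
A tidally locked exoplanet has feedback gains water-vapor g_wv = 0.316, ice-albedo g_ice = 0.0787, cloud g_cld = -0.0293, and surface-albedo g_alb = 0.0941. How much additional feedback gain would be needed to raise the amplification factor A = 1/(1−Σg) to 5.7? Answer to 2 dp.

0.37

Current total gain = 0.4595.
Target gain for A = 5.7: g* = 1 − 1/5.7 = 0.8246.
Additional gain needed = 0.8246 − 0.4595 = 0.37.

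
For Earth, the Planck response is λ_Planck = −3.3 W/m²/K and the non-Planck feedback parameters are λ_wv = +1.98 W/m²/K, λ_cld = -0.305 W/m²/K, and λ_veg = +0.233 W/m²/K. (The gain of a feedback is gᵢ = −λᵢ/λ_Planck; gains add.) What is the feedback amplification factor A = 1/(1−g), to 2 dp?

Convert to gains: g_wv = 1.98/3.3 = 0.6; g_cld = -0.305/3.3 = -0.09242; g_veg = 0.233/3.3 = 0.07061.
Total gain g = 0.57819.
A = 1/(1 − 0.57819) = 2.37.

2.37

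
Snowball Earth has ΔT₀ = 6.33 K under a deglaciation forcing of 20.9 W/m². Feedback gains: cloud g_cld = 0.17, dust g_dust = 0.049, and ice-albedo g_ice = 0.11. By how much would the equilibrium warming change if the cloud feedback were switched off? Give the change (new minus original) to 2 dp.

Original: g = 0.329, ΔT = 6.33/(1−0.329) = 9.4337 K.
Without cloud: g' = 0.159, ΔT' = 6.33/(1−0.159) = 7.5268 K.
Change = 7.5268 − 9.4337 = -1.91 K.

-1.91 K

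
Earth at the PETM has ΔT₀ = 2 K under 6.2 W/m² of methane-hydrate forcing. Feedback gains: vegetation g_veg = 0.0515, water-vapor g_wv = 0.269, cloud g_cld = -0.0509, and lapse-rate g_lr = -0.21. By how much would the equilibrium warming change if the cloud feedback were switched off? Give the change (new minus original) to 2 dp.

0.12 K

Original: g = 0.0596, ΔT = 2/(1−0.0596) = 2.1268 K.
Without cloud: g' = 0.1105, ΔT' = 2/(1−0.1105) = 2.2485 K.
Change = 2.2485 − 2.1268 = 0.12 K.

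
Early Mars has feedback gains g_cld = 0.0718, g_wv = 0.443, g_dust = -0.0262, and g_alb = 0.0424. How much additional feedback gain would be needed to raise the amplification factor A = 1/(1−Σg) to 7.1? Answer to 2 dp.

Current total gain = 0.531.
Target gain for A = 7.1: g* = 1 − 1/7.1 = 0.8592.
Additional gain needed = 0.8592 − 0.531 = 0.33.

0.33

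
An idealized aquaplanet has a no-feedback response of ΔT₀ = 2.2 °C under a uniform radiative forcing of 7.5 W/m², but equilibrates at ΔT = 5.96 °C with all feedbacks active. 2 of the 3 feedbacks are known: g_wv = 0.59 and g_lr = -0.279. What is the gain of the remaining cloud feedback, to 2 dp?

Amplification A = ΔT/ΔT₀ = 5.96/2.2 = 2.709.
Total gain g = 1 − 1/A = 1 − 1/2.709 = 0.6309.
Known gains sum to 0.59 − 0.279 = 0.311.
g_cld = 0.6309 − 0.311 = 0.32.

0.32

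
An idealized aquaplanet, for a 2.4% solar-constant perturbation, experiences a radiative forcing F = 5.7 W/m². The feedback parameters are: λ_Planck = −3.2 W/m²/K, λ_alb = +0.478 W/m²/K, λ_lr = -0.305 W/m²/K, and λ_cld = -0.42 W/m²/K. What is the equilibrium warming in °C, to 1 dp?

Net feedback parameter λ = (−3.2) + (+0.478) + (-0.305) + (-0.42) = -3.447 W/m²/K.
ΔT = −F/λ = −5.7/(-3.447) = 1.7 °C.

1.7 °C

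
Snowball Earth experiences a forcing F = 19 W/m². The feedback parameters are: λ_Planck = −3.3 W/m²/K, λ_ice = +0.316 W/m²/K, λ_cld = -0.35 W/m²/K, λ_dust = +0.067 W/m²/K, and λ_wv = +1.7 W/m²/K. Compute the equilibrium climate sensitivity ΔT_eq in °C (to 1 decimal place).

12.1 °C

Net feedback parameter λ = (−3.3) + (+0.316) + (-0.35) + (+0.067) + (+1.7) = -1.567 W/m²/K.
ΔT = −F/λ = −19/(-1.567) = 12.1 °C.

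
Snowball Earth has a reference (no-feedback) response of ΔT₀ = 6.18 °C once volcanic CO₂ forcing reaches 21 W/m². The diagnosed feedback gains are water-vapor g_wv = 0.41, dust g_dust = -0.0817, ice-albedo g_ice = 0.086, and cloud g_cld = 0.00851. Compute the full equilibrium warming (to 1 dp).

Total gain g = 0.41 − 0.0817 + 0.086 + 0.00851 = 0.42281.
Amplification A = 1/(1 − 0.42281) = 1.733.
ΔT = 6.18 × 1.733 = 10.7 °C.

10.7 °C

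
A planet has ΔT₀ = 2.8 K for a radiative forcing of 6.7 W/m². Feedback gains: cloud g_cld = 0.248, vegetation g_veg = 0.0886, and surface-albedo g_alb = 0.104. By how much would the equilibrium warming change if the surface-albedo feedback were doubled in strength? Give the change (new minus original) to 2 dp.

1.14 K

Original: g = 0.4406, ΔT = 2.8/(1−0.4406) = 5.0054 K.
With doubled surface-albedo: g' = 0.5446, ΔT' = 2.8/(1−0.5446) = 6.1484 K.
Change = 6.1484 − 5.0054 = 1.14 K.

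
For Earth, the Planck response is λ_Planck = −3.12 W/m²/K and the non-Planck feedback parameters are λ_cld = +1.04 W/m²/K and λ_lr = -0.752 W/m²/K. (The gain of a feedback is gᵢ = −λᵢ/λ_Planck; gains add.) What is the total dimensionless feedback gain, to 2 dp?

0.09

Convert to gains: g_cld = 1.04/3.12 = 0.3333; g_lr = -0.752/3.12 = -0.241.
Total gain g = 0.0923.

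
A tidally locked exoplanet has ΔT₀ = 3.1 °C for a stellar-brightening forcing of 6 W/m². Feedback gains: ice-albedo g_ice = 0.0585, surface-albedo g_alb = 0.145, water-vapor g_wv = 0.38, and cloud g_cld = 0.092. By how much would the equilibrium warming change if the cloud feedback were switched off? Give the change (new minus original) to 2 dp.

-2.11 °C

Original: g = 0.6755, ΔT = 3.1/(1−0.6755) = 9.5532 °C.
Without cloud: g' = 0.5835, ΔT' = 3.1/(1−0.5835) = 7.4430 °C.
Change = 7.4430 − 9.5532 = -2.11 °C.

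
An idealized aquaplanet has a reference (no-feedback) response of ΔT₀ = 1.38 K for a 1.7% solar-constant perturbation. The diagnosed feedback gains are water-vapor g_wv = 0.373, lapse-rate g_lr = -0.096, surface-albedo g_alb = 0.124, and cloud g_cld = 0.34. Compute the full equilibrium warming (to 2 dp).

5.33 K

Total gain g = 0.373 − 0.096 + 0.124 + 0.34 = 0.741.
Amplification A = 1/(1 − 0.741) = 3.861.
ΔT = 1.38 × 3.861 = 5.33 K.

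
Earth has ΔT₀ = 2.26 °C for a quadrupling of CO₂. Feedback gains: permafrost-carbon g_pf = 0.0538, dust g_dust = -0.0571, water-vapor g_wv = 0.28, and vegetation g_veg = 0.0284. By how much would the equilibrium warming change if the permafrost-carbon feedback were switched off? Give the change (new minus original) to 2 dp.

Original: g = 0.3051, ΔT = 2.26/(1−0.3051) = 3.2523 °C.
Without permafrost-carbon: g' = 0.2513, ΔT' = 2.26/(1−0.2513) = 3.0186 °C.
Change = 3.0186 − 3.2523 = -0.23 °C.

-0.23 °C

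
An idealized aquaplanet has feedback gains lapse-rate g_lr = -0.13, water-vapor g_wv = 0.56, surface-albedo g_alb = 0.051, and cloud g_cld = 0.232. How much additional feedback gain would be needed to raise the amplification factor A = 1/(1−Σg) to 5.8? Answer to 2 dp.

0.11

Current total gain = 0.713.
Target gain for A = 5.8: g* = 1 − 1/5.8 = 0.8276.
Additional gain needed = 0.8276 − 0.713 = 0.11.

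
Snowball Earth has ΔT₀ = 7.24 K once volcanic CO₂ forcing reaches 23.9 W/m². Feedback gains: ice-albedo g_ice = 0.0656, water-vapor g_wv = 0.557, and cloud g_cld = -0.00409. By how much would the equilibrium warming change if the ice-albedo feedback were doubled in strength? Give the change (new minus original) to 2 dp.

3.94 K

Original: g = 0.61851, ΔT = 7.24/(1−0.61851) = 18.9782 K.
With doubled ice-albedo: g' = 0.68411, ΔT' = 7.24/(1−0.68411) = 22.9194 K.
Change = 22.9194 − 18.9782 = 3.94 K.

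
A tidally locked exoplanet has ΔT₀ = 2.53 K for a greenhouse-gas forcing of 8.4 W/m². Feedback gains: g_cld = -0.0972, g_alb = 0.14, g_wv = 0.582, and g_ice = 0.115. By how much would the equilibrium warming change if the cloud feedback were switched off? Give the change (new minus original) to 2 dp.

5.80 K

Original: g = 0.7398, ΔT = 2.53/(1−0.7398) = 9.7233 K.
Without cloud: g' = 0.837, ΔT' = 2.53/(1−0.837) = 15.5215 K.
Change = 15.5215 − 9.7233 = 5.80 K.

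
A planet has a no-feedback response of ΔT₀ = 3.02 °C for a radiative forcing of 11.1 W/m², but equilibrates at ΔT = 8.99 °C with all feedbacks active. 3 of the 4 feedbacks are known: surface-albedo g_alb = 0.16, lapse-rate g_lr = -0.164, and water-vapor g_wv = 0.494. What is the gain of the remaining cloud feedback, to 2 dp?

Amplification A = ΔT/ΔT₀ = 8.99/3.02 = 2.977.
Total gain g = 1 − 1/A = 1 − 1/2.977 = 0.6641.
Known gains sum to 0.16 − 0.164 + 0.494 = 0.49.
g_cld = 0.6641 − 0.49 = 0.17.

0.17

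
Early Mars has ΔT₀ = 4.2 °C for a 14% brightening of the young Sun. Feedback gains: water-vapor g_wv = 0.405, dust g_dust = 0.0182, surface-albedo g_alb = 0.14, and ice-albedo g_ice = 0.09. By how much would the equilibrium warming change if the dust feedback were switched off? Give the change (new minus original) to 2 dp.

-0.60 °C

Original: g = 0.6532, ΔT = 4.2/(1−0.6532) = 12.1107 °C.
Without dust: g' = 0.635, ΔT' = 4.2/(1−0.635) = 11.5068 °C.
Change = 11.5068 − 12.1107 = -0.60 °C.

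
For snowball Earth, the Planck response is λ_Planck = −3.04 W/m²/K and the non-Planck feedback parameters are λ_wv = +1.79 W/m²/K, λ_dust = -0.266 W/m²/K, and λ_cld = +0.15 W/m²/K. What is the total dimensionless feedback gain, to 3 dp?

0.551

Convert to gains: g_wv = 1.79/3.04 = 0.5888; g_dust = -0.266/3.04 = -0.0875; g_cld = 0.15/3.04 = 0.04934.
Total gain g = 0.55064.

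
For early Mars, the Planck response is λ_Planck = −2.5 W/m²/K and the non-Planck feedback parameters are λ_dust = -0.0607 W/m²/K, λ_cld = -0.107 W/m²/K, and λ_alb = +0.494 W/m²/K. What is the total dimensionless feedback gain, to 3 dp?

Convert to gains: g_dust = -0.0607/2.5 = -0.02428; g_cld = -0.107/2.5 = -0.0428; g_alb = 0.494/2.5 = 0.1976.
Total gain g = 0.13052.

0.131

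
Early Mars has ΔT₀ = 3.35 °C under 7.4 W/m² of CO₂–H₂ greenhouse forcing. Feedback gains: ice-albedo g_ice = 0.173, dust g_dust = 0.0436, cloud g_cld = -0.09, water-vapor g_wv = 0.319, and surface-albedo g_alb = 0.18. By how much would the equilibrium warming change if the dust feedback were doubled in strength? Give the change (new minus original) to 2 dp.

1.18 °C

Original: g = 0.6256, ΔT = 3.35/(1−0.6256) = 8.9476 °C.
With doubled dust: g' = 0.6692, ΔT' = 3.35/(1−0.6692) = 10.1270 °C.
Change = 10.1270 − 8.9476 = 1.18 °C.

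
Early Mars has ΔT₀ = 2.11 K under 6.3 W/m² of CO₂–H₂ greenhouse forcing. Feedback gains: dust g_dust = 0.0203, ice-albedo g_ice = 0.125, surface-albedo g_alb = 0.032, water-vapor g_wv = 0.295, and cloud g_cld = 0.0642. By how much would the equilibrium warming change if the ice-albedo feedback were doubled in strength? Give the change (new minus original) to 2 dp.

1.68 K

Original: g = 0.5365, ΔT = 2.11/(1−0.5365) = 4.5523 K.
With doubled ice-albedo: g' = 0.6615, ΔT' = 2.11/(1−0.6615) = 6.2334 K.
Change = 6.2334 − 4.5523 = 1.68 K.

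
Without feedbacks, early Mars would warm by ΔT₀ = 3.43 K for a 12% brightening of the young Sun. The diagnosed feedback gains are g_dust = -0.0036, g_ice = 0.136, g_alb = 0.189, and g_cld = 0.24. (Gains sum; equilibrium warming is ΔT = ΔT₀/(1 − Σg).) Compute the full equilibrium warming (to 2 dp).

Total gain g = -0.0036 + 0.136 + 0.189 + 0.24 = 0.5614.
Amplification A = 1/(1 − 0.5614) = 2.28.
ΔT = 3.43 × 2.28 = 7.82 K.

7.82 K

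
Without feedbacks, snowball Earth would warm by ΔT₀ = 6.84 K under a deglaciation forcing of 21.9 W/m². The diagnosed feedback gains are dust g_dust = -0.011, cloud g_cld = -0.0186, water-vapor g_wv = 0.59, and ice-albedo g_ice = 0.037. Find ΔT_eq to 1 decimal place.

Total gain g = -0.011 − 0.0186 + 0.59 + 0.037 = 0.5974.
Amplification A = 1/(1 − 0.5974) = 2.484.
ΔT = 6.84 × 2.484 = 17.0 K.

17.0 K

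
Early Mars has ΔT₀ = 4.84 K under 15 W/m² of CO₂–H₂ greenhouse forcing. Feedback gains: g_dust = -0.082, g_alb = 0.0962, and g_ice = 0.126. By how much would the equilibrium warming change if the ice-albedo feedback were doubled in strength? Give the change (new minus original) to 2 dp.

0.97 K

Original: g = 0.1402, ΔT = 4.84/(1−0.1402) = 5.6292 K.
With doubled ice-albedo: g' = 0.2662, ΔT' = 4.84/(1−0.2662) = 6.5958 K.
Change = 6.5958 − 5.6292 = 0.97 K.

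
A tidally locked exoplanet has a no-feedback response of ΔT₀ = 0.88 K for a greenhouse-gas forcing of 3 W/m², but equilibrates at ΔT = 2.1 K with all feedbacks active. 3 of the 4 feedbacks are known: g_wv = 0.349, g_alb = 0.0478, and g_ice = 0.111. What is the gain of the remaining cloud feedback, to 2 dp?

0.07

Amplification A = ΔT/ΔT₀ = 2.1/0.88 = 2.386.
Total gain g = 1 − 1/A = 1 − 1/2.386 = 0.5809.
Known gains sum to 0.349 + 0.0478 + 0.111 = 0.5078.
g_cld = 0.5809 − 0.5078 = 0.07.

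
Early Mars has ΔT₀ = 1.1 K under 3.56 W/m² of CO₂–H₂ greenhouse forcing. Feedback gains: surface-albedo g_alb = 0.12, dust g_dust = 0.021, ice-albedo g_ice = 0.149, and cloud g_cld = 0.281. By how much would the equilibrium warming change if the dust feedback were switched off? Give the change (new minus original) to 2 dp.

-0.12 K

Original: g = 0.571, ΔT = 1.1/(1−0.571) = 2.5641 K.
Without dust: g' = 0.55, ΔT' = 1.1/(1−0.55) = 2.4444 K.
Change = 2.4444 − 2.5641 = -0.12 K.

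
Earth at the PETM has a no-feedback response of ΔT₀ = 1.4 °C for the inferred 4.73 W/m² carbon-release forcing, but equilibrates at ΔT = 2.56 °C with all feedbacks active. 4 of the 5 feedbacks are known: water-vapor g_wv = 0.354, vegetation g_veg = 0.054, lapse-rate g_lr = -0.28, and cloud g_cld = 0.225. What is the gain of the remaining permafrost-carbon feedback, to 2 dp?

0.10

Amplification A = ΔT/ΔT₀ = 2.56/1.4 = 1.829.
Total gain g = 1 − 1/A = 1 − 1/1.829 = 0.4533.
Known gains sum to 0.354 + 0.054 − 0.28 + 0.225 = 0.353.
g_pf = 0.4533 − 0.353 = 0.10.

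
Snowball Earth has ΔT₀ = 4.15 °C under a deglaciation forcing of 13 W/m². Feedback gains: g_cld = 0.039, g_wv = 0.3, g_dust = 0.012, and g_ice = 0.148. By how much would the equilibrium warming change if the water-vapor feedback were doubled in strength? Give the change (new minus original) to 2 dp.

12.36 °C

Original: g = 0.499, ΔT = 4.15/(1−0.499) = 8.2834 °C.
With doubled water-vapor: g' = 0.799, ΔT' = 4.15/(1−0.799) = 20.6468 °C.
Change = 20.6468 − 8.2834 = 12.36 °C.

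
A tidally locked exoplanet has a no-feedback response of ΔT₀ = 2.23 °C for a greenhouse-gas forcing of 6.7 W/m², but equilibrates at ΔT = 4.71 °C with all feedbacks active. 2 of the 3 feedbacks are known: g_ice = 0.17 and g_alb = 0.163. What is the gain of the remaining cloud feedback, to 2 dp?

0.19

Amplification A = ΔT/ΔT₀ = 4.71/2.23 = 2.112.
Total gain g = 1 − 1/A = 1 − 1/2.112 = 0.5265.
Known gains sum to 0.17 + 0.163 = 0.333.
g_cld = 0.5265 − 0.333 = 0.19.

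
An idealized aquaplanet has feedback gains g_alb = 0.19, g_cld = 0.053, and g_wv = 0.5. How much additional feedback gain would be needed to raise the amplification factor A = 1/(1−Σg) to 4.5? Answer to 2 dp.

0.03

Current total gain = 0.743.
Target gain for A = 4.5: g* = 1 − 1/4.5 = 0.7778.
Additional gain needed = 0.7778 − 0.743 = 0.03.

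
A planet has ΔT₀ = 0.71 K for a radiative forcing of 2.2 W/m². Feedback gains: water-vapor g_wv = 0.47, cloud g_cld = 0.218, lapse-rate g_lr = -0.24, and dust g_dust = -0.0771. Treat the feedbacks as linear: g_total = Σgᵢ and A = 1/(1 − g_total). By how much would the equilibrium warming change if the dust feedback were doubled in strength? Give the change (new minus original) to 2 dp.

-0.12 K

Original: g = 0.3709, ΔT = 0.71/(1−0.3709) = 1.1286 K.
With doubled dust: g' = 0.2938, ΔT' = 0.71/(1−0.2938) = 1.0054 K.
Change = 1.0054 − 1.1286 = -0.12 K.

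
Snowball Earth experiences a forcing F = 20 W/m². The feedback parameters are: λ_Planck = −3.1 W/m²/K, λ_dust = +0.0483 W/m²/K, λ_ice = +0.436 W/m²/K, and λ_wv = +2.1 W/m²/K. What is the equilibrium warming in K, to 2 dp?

38.78 K

Net feedback parameter λ = (−3.1) + (+0.0483) + (+0.436) + (+2.1) = -0.5157 W/m²/K.
ΔT = −F/λ = −20/(-0.5157) = 38.78 K.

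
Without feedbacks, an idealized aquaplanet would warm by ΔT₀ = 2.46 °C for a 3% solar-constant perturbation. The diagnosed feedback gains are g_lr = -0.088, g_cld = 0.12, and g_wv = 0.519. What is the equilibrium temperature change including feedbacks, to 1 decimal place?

5.5 °C

Total gain g = -0.088 + 0.12 + 0.519 = 0.551.
Amplification A = 1/(1 − 0.551) = 2.227.
ΔT = 2.46 × 2.227 = 5.5 °C.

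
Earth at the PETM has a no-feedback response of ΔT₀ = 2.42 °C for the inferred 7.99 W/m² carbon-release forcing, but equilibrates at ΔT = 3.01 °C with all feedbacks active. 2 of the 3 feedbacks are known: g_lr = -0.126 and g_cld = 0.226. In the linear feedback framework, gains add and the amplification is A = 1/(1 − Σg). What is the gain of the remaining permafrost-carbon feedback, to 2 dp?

Amplification A = ΔT/ΔT₀ = 3.01/2.42 = 1.244.
Total gain g = 1 − 1/A = 1 − 1/1.244 = 0.1961.
Known gains sum to -0.126 + 0.226 = 0.1.
g_pf = 0.1961 − 0.1 = 0.10.

0.10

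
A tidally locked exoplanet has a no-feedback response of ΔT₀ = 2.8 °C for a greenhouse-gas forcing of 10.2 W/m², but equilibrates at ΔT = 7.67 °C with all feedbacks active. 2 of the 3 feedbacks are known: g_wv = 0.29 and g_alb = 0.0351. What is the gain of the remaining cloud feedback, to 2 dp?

0.31

Amplification A = ΔT/ΔT₀ = 7.67/2.8 = 2.739.
Total gain g = 1 − 1/A = 1 − 1/2.739 = 0.6349.
Known gains sum to 0.29 + 0.0351 = 0.3251.
g_cld = 0.6349 − 0.3251 = 0.31.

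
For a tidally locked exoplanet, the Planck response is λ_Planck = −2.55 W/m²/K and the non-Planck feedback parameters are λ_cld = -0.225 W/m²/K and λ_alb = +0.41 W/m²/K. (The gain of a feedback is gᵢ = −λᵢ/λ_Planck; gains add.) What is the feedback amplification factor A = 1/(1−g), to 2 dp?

1.08

Convert to gains: g_cld = -0.225/2.55 = -0.08824; g_alb = 0.41/2.55 = 0.1608.
Total gain g = 0.07256.
A = 1/(1 − 0.07256) = 1.08.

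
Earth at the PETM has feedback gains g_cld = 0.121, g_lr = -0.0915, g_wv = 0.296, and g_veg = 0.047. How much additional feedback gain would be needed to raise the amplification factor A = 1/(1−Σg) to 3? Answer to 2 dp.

0.29

Current total gain = 0.3725.
Target gain for A = 3: g* = 1 − 1/3 = 0.6667.
Additional gain needed = 0.6667 − 0.3725 = 0.29.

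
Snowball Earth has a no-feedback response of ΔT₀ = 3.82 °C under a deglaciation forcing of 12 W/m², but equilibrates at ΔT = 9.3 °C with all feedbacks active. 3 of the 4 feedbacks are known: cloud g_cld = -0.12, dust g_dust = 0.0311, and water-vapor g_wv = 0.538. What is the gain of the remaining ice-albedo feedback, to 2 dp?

0.14

Amplification A = ΔT/ΔT₀ = 9.3/3.82 = 2.435.
Total gain g = 1 − 1/A = 1 − 1/2.435 = 0.5893.
Known gains sum to -0.12 + 0.0311 + 0.538 = 0.4491.
g_ice = 0.5893 − 0.4491 = 0.14.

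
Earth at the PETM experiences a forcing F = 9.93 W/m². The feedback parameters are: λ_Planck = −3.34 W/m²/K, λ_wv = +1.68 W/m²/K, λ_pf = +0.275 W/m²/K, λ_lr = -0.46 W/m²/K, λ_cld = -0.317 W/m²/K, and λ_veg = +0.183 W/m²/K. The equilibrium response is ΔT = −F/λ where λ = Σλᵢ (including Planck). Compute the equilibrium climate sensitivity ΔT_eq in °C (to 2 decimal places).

5.02 °C

Net feedback parameter λ = (−3.34) + (+1.68) + (+0.275) + (-0.46) + (-0.317) + (+0.183) = -1.979 W/m²/K.
ΔT = −F/λ = −9.93/(-1.979) = 5.02 °C.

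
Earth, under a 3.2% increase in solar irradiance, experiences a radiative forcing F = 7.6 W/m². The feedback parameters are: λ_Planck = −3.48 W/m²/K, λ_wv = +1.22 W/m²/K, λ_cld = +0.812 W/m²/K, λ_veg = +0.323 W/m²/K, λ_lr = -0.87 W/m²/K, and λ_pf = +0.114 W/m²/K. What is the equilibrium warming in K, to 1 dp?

Net feedback parameter λ = (−3.48) + (+1.22) + (+0.812) + (+0.323) + (-0.87) + (+0.114) = -1.881 W/m²/K.
ΔT = −F/λ = −7.6/(-1.881) = 4.0 K.

4.0 K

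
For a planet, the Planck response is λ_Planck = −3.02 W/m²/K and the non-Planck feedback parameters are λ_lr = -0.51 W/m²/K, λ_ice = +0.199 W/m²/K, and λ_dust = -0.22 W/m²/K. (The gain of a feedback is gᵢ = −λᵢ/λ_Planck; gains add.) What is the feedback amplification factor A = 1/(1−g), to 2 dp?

Convert to gains: g_lr = -0.51/3.02 = -0.1689; g_ice = 0.199/3.02 = 0.06589; g_dust = -0.22/3.02 = -0.07285.
Total gain g = -0.17586.
A = 1/(1 + 0.17586) = 0.85.

0.85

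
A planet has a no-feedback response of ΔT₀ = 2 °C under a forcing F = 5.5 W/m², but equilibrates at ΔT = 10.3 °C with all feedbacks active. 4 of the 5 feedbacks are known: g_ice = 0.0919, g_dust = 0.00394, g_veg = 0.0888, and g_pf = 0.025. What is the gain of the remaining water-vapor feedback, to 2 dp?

0.60

Amplification A = ΔT/ΔT₀ = 10.3/2 = 5.15.
Total gain g = 1 − 1/A = 1 − 1/5.15 = 0.8058.
Known gains sum to 0.0919 + 0.00394 + 0.0888 + 0.025 = 0.20964.
g_wv = 0.8058 − 0.20964 = 0.60.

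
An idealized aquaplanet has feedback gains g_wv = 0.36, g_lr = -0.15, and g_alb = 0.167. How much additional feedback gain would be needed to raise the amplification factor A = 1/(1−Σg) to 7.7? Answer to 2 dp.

0.49

Current total gain = 0.377.
Target gain for A = 7.7: g* = 1 − 1/7.7 = 0.8701.
Additional gain needed = 0.8701 − 0.377 = 0.49.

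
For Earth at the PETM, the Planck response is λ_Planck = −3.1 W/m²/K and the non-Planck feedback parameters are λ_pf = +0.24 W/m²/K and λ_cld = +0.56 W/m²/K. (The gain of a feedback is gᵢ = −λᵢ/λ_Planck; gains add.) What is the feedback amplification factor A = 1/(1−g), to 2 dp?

Convert to gains: g_pf = 0.24/3.1 = 0.07742; g_cld = 0.56/3.1 = 0.1806.
Total gain g = 0.25802.
A = 1/(1 − 0.25802) = 1.35.

1.35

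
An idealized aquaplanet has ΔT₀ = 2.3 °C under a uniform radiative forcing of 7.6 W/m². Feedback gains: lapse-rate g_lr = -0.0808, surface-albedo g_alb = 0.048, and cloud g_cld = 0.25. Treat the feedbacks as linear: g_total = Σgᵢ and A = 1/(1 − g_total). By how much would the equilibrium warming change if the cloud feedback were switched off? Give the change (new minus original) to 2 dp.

Original: g = 0.2172, ΔT = 2.3/(1−0.2172) = 2.9382 °C.
Without cloud: g' = -0.0328, ΔT' = 2.3/(1+0.0328) = 2.2270 °C.
Change = 2.2270 − 2.9382 = -0.71 °C.

-0.71 °C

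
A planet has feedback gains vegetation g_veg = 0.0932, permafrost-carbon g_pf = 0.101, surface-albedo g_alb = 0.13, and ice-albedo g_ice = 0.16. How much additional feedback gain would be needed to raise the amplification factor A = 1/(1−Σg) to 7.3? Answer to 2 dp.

0.38

Current total gain = 0.4842.
Target gain for A = 7.3: g* = 1 − 1/7.3 = 0.863.
Additional gain needed = 0.863 − 0.4842 = 0.38.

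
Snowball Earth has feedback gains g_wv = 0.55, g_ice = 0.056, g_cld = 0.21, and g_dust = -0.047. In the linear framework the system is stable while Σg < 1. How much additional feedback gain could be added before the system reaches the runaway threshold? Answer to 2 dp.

Current total gain = 0.55 + 0.056 + 0.21 − 0.047 = 0.769.
Margin to runaway = 1 − 0.769 = 0.23.

0.23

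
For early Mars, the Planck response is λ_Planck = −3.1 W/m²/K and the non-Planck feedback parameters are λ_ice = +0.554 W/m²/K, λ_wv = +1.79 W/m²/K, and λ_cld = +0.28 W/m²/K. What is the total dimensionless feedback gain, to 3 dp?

0.846

Convert to gains: g_ice = 0.554/3.1 = 0.1787; g_wv = 1.79/3.1 = 0.5774; g_cld = 0.28/3.1 = 0.09032.
Total gain g = 0.84642.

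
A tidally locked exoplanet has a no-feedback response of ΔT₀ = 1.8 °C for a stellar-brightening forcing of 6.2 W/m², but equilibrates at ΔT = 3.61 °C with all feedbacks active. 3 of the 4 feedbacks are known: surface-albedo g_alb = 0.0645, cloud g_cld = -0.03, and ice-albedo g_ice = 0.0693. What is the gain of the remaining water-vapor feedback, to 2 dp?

Amplification A = ΔT/ΔT₀ = 3.61/1.8 = 2.006.
Total gain g = 1 − 1/A = 1 − 1/2.006 = 0.5015.
Known gains sum to 0.0645 − 0.03 + 0.0693 = 0.1038.
g_wv = 0.5015 − 0.1038 = 0.40.

0.40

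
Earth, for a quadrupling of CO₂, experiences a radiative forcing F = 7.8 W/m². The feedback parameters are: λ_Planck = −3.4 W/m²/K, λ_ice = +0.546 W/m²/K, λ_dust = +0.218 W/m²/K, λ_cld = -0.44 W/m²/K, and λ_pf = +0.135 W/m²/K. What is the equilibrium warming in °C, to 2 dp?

Net feedback parameter λ = (−3.4) + (+0.546) + (+0.218) + (-0.44) + (+0.135) = -2.941 W/m²/K.
ΔT = −F/λ = −7.8/(-2.941) = 2.65 °C.

2.65 °C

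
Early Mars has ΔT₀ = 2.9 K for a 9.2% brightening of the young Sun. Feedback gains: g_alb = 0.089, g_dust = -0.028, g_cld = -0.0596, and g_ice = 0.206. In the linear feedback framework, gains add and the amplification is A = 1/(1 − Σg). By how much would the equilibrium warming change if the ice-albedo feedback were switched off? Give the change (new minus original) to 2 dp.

Original: g = 0.2074, ΔT = 2.9/(1−0.2074) = 3.6588 K.
Without ice-albedo: g' = 0.0014, ΔT' = 2.9/(1−0.0014) = 2.9041 K.
Change = 2.9041 − 3.6588 = -0.75 K.

-0.75 K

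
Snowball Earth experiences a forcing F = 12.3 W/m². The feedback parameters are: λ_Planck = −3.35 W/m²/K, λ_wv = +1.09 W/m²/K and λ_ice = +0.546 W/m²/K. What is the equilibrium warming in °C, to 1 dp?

Net feedback parameter λ = (−3.35) + (+1.09) + (+0.546) = -1.714 W/m²/K.
ΔT = −F/λ = −12.3/(-1.714) = 7.2 °C.

7.2 °C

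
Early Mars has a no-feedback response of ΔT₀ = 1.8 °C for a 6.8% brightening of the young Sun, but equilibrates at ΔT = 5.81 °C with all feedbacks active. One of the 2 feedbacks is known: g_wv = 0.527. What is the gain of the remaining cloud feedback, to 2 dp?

Amplification A = ΔT/ΔT₀ = 5.81/1.8 = 3.228.
Total gain g = 1 − 1/A = 1 − 1/3.228 = 0.6902.
The known gain is 0.527.
g_cld = 0.6902 − 0.527 = 0.16.

0.16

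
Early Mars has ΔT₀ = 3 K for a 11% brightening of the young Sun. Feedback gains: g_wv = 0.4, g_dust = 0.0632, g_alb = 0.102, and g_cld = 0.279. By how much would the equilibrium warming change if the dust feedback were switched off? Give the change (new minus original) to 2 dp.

-5.56 K

Original: g = 0.8442, ΔT = 3/(1−0.8442) = 19.2555 K.
Without dust: g' = 0.781, ΔT' = 3/(1−0.781) = 13.6986 K.
Change = 13.6986 − 19.2555 = -5.56 K.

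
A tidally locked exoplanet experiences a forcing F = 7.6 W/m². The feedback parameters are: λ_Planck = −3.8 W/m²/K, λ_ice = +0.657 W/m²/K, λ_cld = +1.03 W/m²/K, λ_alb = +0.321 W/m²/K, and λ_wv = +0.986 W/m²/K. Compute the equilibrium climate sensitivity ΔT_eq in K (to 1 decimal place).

9.4 K

Net feedback parameter λ = (−3.8) + (+0.657) + (+1.03) + (+0.321) + (+0.986) = -0.806 W/m²/K.
ΔT = −F/λ = −7.6/(-0.806) = 9.4 K.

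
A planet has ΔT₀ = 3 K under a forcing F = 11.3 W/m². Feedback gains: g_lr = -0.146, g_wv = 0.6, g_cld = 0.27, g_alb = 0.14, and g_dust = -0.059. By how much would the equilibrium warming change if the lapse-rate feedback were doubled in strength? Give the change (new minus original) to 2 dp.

-6.59 K

Original: g = 0.805, ΔT = 3/(1−0.805) = 15.3846 K.
With doubled lapse-rate: g' = 0.659, ΔT' = 3/(1−0.659) = 8.7977 K.
Change = 8.7977 − 15.3846 = -6.59 K.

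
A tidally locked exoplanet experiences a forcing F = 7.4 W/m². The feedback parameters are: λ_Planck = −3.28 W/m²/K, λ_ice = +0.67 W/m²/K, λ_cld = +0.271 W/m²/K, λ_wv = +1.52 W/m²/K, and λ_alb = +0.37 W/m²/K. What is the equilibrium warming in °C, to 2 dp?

16.48 °C

Net feedback parameter λ = (−3.28) + (+0.67) + (+0.271) + (+1.52) + (+0.37) = -0.449 W/m²/K.
ΔT = −F/λ = −7.4/(-0.449) = 16.48 °C.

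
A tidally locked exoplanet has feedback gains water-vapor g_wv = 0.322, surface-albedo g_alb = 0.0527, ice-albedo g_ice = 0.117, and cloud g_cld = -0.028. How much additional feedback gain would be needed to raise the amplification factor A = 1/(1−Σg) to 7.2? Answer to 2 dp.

Current total gain = 0.4637.
Target gain for A = 7.2: g* = 1 − 1/7.2 = 0.8611.
Additional gain needed = 0.8611 − 0.4637 = 0.40.

0.40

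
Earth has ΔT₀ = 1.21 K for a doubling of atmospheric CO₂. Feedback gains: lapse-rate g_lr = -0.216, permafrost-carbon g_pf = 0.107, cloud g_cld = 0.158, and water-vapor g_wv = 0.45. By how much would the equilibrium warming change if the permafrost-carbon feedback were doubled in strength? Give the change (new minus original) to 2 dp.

Original: g = 0.499, ΔT = 1.21/(1−0.499) = 2.4152 K.
With doubled permafrost-carbon: g' = 0.606, ΔT' = 1.21/(1−0.606) = 3.0711 K.
Change = 3.0711 − 2.4152 = 0.66 K.

0.66 K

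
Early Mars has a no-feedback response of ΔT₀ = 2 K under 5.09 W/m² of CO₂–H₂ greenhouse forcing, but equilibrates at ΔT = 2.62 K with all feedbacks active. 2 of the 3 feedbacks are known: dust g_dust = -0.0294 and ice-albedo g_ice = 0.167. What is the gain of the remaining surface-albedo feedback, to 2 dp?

Amplification A = ΔT/ΔT₀ = 2.62/2 = 1.31.
Total gain g = 1 − 1/A = 1 − 1/1.31 = 0.2366.
Known gains sum to -0.0294 + 0.167 = 0.1376.
g_alb = 0.2366 − 0.1376 = 0.10.

0.10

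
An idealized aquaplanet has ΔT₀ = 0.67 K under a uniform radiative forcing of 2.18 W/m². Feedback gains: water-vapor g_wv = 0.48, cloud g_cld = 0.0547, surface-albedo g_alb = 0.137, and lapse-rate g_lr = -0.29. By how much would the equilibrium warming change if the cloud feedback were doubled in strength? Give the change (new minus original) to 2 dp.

Original: g = 0.3817, ΔT = 0.67/(1−0.3817) = 1.0836 K.
With doubled cloud: g' = 0.4364, ΔT' = 0.67/(1−0.4364) = 1.1888 K.
Change = 1.1888 − 1.0836 = 0.11 K.

0.11 K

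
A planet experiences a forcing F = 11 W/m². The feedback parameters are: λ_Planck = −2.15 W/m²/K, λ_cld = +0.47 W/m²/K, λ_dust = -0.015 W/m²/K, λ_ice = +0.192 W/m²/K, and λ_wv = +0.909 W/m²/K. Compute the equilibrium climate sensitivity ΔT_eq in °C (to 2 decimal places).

Net feedback parameter λ = (−2.15) + (+0.47) + (-0.015) + (+0.192) + (+0.909) = -0.594 W/m²/K.
ΔT = −F/λ = −11/(-0.594) = 18.52 °C.

18.52 °C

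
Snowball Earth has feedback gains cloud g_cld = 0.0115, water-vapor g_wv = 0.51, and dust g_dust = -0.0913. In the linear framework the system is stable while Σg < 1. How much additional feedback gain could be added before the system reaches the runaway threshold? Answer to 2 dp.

0.57

Current total gain = 0.0115 + 0.51 − 0.0913 = 0.4302.
Margin to runaway = 1 − 0.4302 = 0.57.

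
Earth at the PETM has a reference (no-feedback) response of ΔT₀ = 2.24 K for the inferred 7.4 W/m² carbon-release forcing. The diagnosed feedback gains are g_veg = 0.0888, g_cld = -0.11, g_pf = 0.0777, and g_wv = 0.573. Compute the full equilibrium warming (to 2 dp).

Total gain g = 0.0888 − 0.11 + 0.0777 + 0.573 = 0.6295.
Amplification A = 1/(1 − 0.6295) = 2.699.
ΔT = 2.24 × 2.699 = 6.05 K.

6.05 K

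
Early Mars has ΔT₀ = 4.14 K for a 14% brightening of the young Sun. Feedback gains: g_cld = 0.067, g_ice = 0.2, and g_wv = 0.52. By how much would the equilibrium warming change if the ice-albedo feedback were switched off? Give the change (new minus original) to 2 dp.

-9.41 K

Original: g = 0.787, ΔT = 4.14/(1−0.787) = 19.4366 K.
Without ice-albedo: g' = 0.587, ΔT' = 4.14/(1−0.587) = 10.0242 K.
Change = 10.0242 − 19.4366 = -9.41 K.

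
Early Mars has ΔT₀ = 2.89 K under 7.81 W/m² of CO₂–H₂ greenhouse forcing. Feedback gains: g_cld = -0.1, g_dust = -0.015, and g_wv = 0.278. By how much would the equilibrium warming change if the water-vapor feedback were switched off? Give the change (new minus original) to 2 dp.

-0.86 K

Original: g = 0.163, ΔT = 2.89/(1−0.163) = 3.4528 K.
Without water-vapor: g' = -0.115, ΔT' = 2.89/(1+0.115) = 2.5919 K.
Change = 2.5919 − 3.4528 = -0.86 K.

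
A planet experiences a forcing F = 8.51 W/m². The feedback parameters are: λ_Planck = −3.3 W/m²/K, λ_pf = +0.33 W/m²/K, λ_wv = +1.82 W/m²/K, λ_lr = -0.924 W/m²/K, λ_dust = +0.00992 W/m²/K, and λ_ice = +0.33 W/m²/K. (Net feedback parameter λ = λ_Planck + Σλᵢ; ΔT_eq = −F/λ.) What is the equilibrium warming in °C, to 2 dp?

Net feedback parameter λ = (−3.3) + (+0.33) + (+1.82) + (-0.924) + (+0.00992) + (+0.33) = -1.73408 W/m²/K.
ΔT = −F/λ = −8.51/(-1.73408) = 4.91 °C.

4.91 °C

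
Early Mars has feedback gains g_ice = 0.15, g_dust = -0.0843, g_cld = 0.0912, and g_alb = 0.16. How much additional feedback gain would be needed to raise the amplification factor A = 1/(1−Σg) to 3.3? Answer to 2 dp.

Current total gain = 0.3169.
Target gain for A = 3.3: g* = 1 − 1/3.3 = 0.697.
Additional gain needed = 0.697 − 0.3169 = 0.38.

0.38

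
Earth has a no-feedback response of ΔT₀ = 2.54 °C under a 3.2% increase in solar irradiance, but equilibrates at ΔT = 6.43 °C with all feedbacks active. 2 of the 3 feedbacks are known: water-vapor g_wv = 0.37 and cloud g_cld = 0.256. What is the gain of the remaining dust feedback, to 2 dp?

-0.02

Amplification A = ΔT/ΔT₀ = 6.43/2.54 = 2.531.
Total gain g = 1 − 1/A = 1 − 1/2.531 = 0.6049.
Known gains sum to 0.37 + 0.256 = 0.626.
g_dust = 0.6049 − 0.626 = -0.02.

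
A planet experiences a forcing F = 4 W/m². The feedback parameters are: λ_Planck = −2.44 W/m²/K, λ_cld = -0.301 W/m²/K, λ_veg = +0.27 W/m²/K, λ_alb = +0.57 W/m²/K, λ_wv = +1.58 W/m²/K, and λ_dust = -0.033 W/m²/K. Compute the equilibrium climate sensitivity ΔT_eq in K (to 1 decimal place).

11.3 K

Net feedback parameter λ = (−2.44) + (-0.301) + (+0.27) + (+0.57) + (+1.58) + (-0.033) = -0.354 W/m²/K.
ΔT = −F/λ = −4/(-0.354) = 11.3 K.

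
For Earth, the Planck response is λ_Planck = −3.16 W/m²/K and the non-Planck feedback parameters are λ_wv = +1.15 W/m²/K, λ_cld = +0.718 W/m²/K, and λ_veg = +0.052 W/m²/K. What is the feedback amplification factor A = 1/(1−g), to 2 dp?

2.55

Convert to gains: g_wv = 1.15/3.16 = 0.3639; g_cld = 0.718/3.16 = 0.2272; g_veg = 0.052/3.16 = 0.01646.
Total gain g = 0.60756.
A = 1/(1 − 0.60756) = 2.55.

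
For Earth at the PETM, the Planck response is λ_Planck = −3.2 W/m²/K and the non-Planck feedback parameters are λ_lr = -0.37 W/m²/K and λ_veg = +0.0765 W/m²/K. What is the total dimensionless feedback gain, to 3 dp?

-0.092

Convert to gains: g_lr = -0.37/3.2 = -0.1156; g_veg = 0.0765/3.2 = 0.02391.
Total gain g = -0.09169.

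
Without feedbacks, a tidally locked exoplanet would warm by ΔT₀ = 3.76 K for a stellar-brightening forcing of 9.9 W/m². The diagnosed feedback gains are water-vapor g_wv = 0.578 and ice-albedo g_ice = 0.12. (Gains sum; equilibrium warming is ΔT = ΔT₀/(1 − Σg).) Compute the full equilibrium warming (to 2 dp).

12.45 K

Total gain g = 0.578 + 0.12 = 0.698.
Amplification A = 1/(1 − 0.698) = 3.311.
ΔT = 3.76 × 3.311 = 12.45 K.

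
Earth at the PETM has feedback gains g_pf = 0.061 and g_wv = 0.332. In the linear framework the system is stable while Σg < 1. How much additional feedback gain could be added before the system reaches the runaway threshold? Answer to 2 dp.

Current total gain = 0.061 + 0.332 = 0.393.
Margin to runaway = 1 − 0.393 = 0.61.

0.61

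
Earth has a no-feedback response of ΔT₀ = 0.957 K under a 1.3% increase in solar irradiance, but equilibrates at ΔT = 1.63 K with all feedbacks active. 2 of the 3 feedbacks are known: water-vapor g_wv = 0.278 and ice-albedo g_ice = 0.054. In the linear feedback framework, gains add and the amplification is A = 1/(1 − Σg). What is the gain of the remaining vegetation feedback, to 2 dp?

0.08

Amplification A = ΔT/ΔT₀ = 1.63/0.957 = 1.703.
Total gain g = 1 − 1/A = 1 − 1/1.703 = 0.4128.
Known gains sum to 0.278 + 0.054 = 0.332.
g_veg = 0.4128 − 0.332 = 0.08.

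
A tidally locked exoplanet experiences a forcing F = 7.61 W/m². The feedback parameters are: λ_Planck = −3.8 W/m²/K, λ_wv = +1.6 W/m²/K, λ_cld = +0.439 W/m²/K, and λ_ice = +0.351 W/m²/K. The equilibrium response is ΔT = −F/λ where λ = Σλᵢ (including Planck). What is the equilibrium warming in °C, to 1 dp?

5.4 °C

Net feedback parameter λ = (−3.8) + (+1.6) + (+0.439) + (+0.351) = -1.41 W/m²/K.
ΔT = −F/λ = −7.61/(-1.41) = 5.4 °C.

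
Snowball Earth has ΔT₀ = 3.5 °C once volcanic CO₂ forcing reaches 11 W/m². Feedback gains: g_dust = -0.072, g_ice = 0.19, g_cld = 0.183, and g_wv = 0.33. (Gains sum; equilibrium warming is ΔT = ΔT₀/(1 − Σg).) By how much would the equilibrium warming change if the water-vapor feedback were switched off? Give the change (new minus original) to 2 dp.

Original: g = 0.631, ΔT = 3.5/(1−0.631) = 9.4851 °C.
Without water-vapor: g' = 0.301, ΔT' = 3.5/(1−0.301) = 5.0072 °C.
Change = 5.0072 − 9.4851 = -4.48 °C.

-4.48 °C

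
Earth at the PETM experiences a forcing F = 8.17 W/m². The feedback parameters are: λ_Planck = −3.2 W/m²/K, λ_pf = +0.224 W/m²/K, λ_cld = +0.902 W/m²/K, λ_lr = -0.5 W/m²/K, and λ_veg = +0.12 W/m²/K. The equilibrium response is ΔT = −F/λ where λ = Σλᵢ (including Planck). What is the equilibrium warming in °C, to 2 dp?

Net feedback parameter λ = (−3.2) + (+0.224) + (+0.902) + (-0.5) + (+0.12) = -2.454 W/m²/K.
ΔT = −F/λ = −8.17/(-2.454) = 3.33 °C.

3.33 °C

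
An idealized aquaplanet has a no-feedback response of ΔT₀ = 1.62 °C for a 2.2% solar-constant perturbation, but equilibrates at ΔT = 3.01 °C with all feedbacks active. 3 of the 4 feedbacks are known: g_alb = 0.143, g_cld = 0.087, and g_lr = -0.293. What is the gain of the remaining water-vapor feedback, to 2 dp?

Amplification A = ΔT/ΔT₀ = 3.01/1.62 = 1.858.
Total gain g = 1 − 1/A = 1 − 1/1.858 = 0.4618.
Known gains sum to 0.143 + 0.087 − 0.293 = -0.063.
g_wv = 0.4618 + 0.063 = 0.52.

0.52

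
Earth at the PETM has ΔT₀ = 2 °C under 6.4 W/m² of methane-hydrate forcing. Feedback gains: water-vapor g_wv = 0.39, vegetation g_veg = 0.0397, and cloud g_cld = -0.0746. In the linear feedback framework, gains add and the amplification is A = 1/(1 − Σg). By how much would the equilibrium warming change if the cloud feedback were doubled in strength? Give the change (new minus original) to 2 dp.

-0.32 °C

Original: g = 0.3551, ΔT = 2/(1−0.3551) = 3.1013 °C.
With doubled cloud: g' = 0.2805, ΔT' = 2/(1−0.2805) = 2.7797 °C.
Change = 2.7797 − 3.1013 = -0.32 °C.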